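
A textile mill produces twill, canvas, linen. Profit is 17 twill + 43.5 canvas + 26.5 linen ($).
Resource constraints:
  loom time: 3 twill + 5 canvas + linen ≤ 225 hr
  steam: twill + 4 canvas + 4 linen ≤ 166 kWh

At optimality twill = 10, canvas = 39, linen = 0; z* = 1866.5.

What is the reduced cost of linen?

At the optimum: loom time uses 225 of 225 (binding); steam uses 166 of 166 (binding).
Dual feasibility on the basic columns requires 3·y_loom time + 1·y_steam = 17, 5·y_loom time + 4·y_steam = 43.5.
Solving: y_loom time = 3.5, y_steam = 6.5.
Reduced cost of linen: c₃ − yᵀa₃ = 26.5 − (3.5·1 + 6.5·4) = 26.5 − 29.5 = -3.

-3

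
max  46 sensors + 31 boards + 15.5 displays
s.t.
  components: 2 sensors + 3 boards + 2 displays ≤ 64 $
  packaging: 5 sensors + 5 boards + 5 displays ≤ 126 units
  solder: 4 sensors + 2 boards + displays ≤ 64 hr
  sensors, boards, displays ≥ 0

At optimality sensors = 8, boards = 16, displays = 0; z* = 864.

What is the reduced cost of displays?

-2

At the optimum: components uses 64 of 64 (binding); packaging uses 120 of 126 (slack = 6); solder uses 64 of 64 (binding).
Since packaging is not tight, its dual is 0.
The binding rows give the dual system: 2·y_components + 4·y_solder = 46 and 3·y_components + 2·y_solder = 31.
This yields shadow prices y_components = 4, y_solder = 9.5.
Reduced cost of displays: c₃ − yᵀa₃ = 15.5 − (4·2 + 9.5·1) = 15.5 − 17.5 = -2.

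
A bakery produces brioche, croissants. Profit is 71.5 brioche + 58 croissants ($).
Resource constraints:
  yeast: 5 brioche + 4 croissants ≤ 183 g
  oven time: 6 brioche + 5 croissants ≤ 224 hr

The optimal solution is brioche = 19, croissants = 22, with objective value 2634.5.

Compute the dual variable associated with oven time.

4

At the optimum: yeast uses 183 of 183 (binding); oven time uses 224 of 224 (binding).
From A_Bᵀ y = c: 5·y_yeast + 6·y_oven time = 71.5; 4·y_yeast + 5·y_oven time = 58.
Solving: y_yeast = 9.5, y_oven time = 4.
Shadow price of oven time = 4.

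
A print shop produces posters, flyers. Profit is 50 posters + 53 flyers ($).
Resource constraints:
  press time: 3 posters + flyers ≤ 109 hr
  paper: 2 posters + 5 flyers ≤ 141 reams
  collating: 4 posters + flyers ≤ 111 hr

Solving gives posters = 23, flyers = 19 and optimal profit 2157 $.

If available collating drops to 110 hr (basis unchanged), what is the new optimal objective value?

Check each constraint at x*: press time 88/109 (slack 21); paper 141/141 (tight); collating 111/111 (tight).
Since press time is not tight, its dual is 0.
Dual feasibility on the basic columns requires 2·y_paper + 4·y_collating = 50, 5·y_paper + 1·y_collating = 53.
→ y_paper = 9 and y_collating = 8.
Δz = y_collating·Δb = 8 × (-1) = -8, so new z* = 2157 − 8 = 2149.

2149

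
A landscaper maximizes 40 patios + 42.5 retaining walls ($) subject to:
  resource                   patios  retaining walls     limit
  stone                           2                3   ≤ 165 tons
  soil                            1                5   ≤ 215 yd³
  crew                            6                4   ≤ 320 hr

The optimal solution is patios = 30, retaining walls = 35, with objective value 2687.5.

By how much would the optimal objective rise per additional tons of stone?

Binding: stone and crew. Non-binding: soil (10 unused).
Slack constraints have shadow price 0 (complementary slackness).
Dual feasibility on the basic columns requires 2·y_stone + 6·y_crew = 40, 3·y_stone + 4·y_crew = 42.5.
Solving: y_stone = 9.5, y_crew = 3.5.
Shadow price of stone = 9.5.

9.5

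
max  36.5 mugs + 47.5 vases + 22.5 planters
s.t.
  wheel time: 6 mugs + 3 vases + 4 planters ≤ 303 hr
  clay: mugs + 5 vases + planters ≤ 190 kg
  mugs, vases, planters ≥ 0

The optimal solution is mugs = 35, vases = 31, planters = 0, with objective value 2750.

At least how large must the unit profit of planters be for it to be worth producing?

26.5

Check each constraint at x*: wheel time 303/303 (tight); clay 190/190 (tight).
The binding rows give the dual system: 6·y_wheel time + 1·y_clay = 36.5 and 3·y_wheel time + 5·y_clay = 47.5.
This yields shadow prices y_wheel time = 5, y_clay = 6.5.
planters enters the basis when its profit ≥ yᵀa₃ = 5·4 + 6.5·1 = 26.5.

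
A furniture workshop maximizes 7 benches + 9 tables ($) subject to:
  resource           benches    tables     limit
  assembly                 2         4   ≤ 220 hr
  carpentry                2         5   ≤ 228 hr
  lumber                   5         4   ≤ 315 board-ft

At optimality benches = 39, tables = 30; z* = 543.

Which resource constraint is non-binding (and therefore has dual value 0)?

assembly

assembly: 198/220 (slack 22)
carpentry: 228/228 (binding)
lumber: 315/315 (binding)
By complementary slackness, a constraint with positive slack has shadow price 0 → assembly.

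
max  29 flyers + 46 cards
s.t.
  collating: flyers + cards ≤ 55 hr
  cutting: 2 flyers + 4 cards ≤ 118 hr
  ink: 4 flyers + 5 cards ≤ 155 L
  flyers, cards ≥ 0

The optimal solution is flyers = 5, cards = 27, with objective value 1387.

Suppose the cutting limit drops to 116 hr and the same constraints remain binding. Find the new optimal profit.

1374

Binding: cutting and ink. Non-binding: collating (23 unused).
Slack constraints have shadow price 0 (complementary slackness).
From A_Bᵀ y = c: 2·y_cutting + 4·y_ink = 29; 4·y_cutting + 5·y_ink = 46.
Solving: y_cutting = 6.5, y_ink = 4.
Δz = y_cutting·Δb = 6.5 × (-2) = -13, so new z* = 1387 − 13 = 1374.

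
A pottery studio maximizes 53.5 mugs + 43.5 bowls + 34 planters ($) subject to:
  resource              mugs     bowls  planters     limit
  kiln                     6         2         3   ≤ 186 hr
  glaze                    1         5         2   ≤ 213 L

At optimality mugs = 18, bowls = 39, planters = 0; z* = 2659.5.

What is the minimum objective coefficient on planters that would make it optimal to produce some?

Both kiln and glaze are binding at x*.
From A_Bᵀ y = c: 6·y_kiln + 1·y_glaze = 53.5; 2·y_kiln + 5·y_glaze = 43.5.
Solving: y_kiln = 8, y_glaze = 5.5.
planters enters the basis when its profit ≥ yᵀa₃ = 8·3 + 5.5·2 = 35.

35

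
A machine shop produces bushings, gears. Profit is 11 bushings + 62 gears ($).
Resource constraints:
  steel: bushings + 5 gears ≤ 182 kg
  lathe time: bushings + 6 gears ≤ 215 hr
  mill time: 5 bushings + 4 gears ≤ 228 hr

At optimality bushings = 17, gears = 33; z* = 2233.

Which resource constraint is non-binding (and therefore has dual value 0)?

mill time

steel: 182/182 (binding)
lathe time: 215/215 (binding)
mill time: 217/228 (slack 11)
By complementary slackness, a constraint with positive slack has shadow price 0 → mill time.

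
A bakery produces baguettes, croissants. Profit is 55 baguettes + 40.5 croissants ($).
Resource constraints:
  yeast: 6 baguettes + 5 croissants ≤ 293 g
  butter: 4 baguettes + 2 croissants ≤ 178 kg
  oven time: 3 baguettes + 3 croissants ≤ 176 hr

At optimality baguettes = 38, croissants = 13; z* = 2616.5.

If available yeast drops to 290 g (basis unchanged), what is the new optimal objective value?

Binding: yeast and butter. Non-binding: oven time (23 unused).
Slack constraints have shadow price 0 (complementary slackness).
The binding rows give the dual system: 6·y_yeast + 4·y_butter = 55 and 5·y_yeast + 2·y_butter = 40.5.
→ y_yeast = 6.5 and y_butter = 4.
Δz = y_yeast·Δb = 6.5 × (-3) = -19.5, so new z* = 2616.5 − 19.5 = 2597.

2597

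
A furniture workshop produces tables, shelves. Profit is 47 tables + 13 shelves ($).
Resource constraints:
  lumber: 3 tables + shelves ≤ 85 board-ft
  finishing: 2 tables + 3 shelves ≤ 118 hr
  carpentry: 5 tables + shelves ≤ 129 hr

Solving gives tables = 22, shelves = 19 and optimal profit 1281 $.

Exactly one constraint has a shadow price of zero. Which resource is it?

finishing

lumber: 85/85 (binding)
finishing: 101/118 (slack 17)
carpentry: 129/129 (binding)
By complementary slackness, a constraint with positive slack has shadow price 0 → finishing.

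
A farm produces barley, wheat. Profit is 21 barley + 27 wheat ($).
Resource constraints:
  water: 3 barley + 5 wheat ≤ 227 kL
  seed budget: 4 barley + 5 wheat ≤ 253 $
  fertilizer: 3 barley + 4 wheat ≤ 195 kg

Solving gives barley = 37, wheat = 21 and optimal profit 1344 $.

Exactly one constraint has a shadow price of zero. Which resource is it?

water

water: 216/227 (slack 11)
seed budget: 253/253 (binding)
fertilizer: 195/195 (binding)
By complementary slackness, a constraint with positive slack has shadow price 0 → water.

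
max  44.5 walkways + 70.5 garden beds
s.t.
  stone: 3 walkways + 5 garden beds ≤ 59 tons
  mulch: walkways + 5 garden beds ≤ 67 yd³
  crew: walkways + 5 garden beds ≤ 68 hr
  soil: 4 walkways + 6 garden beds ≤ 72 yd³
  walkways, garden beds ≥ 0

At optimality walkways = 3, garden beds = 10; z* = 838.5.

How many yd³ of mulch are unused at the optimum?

14

mulch used = 1·3 + 5·10 = 53; slack = 67 − 53 = 14.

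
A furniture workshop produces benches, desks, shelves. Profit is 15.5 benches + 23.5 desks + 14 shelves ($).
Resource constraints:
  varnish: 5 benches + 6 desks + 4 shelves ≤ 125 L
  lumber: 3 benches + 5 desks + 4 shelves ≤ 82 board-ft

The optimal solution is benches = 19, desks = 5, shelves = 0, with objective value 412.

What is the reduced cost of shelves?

-4

At the optimum: varnish uses 125 of 125 (binding); lumber uses 82 of 82 (binding).
From A_Bᵀ y = c: 5·y_varnish + 3·y_lumber = 15.5; 6·y_varnish + 5·y_lumber = 23.5.
Solving: y_varnish = 1, y_lumber = 3.5.
Reduced cost of shelves: c₃ − yᵀa₃ = 14 − (1·4 + 3.5·4) = 14 − 18 = -4.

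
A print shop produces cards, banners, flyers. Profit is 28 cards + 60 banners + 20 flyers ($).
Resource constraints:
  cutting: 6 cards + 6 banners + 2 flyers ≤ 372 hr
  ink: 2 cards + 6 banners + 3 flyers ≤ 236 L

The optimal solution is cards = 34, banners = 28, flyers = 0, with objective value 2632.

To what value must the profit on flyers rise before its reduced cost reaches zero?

At the optimum: cutting uses 372 of 372 (binding); ink uses 236 of 236 (binding).
Dual feasibility on the basic columns requires 6·y_cutting + 2·y_ink = 28, 6·y_cutting + 6·y_ink = 60.
→ y_cutting = 2 and y_ink = 8.
flyers enters the basis when its profit ≥ yᵀa₃ = 2·2 + 8·3 = 28.

28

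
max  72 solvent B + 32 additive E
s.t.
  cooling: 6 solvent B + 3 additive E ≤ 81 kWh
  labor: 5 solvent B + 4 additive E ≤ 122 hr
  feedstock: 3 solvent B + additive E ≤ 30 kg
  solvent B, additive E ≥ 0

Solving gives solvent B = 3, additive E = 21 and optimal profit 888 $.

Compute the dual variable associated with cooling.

Binding: cooling and feedstock. Non-binding: labor (23 unused).
Slack constraints have shadow price 0 (complementary slackness).
From A_Bᵀ y = c: 6·y_cooling + 3·y_feedstock = 72; 3·y_cooling + 1·y_feedstock = 32.
Solving: y_cooling = 8, y_feedstock = 8.
Shadow price of cooling = 8.

8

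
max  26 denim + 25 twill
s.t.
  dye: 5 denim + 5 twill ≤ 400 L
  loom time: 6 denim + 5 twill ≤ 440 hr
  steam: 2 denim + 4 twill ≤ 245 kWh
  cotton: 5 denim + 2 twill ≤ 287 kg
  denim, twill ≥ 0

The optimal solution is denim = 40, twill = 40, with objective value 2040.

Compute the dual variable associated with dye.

4

At the optimum: dye uses 400 of 400 (binding); loom time uses 440 of 440 (binding); steam uses 240 of 245 (slack = 5); cotton uses 280 of 287 (slack = 7).
By complementary slackness, y = 0 for the non-binding constraints.
The binding rows give the dual system: 5·y_dye + 6·y_loom time = 26 and 5·y_dye + 5·y_loom time = 25.
This yields shadow prices y_dye = 4, y_loom time = 1.
Shadow price of dye = 4.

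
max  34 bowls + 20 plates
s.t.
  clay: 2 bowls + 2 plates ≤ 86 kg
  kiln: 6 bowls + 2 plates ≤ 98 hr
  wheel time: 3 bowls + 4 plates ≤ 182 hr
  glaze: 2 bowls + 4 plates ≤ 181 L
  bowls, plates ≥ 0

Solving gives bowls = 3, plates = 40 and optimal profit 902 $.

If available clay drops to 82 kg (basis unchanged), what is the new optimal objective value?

Check each constraint at x*: clay 86/86 (tight); kiln 98/98 (tight); wheel time 169/182 (slack 13); glaze 166/181 (slack 15).
Slack constraints have shadow price 0 (complementary slackness).
From A_Bᵀ y = c: 2·y_clay + 6·y_kiln = 34; 2·y_clay + 2·y_kiln = 20.
→ y_clay = 6.5 and y_kiln = 3.5.
Δz = y_clay·Δb = 6.5 × (-4) = -26, so new z* = 902 − 26 = 876.

876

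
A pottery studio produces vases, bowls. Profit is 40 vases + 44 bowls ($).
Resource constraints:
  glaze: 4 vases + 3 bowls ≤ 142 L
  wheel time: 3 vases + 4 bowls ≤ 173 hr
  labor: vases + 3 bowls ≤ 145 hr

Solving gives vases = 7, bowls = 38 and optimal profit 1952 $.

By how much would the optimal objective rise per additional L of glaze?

4

Binding: glaze and wheel time. Non-binding: labor (24 unused).
By complementary slackness, y = 0 for the non-binding constraint.
The binding rows give the dual system: 4·y_glaze + 3·y_wheel time = 40 and 3·y_glaze + 4·y_wheel time = 44.
This yields shadow prices y_glaze = 4, y_wheel time = 8.
Shadow price of glaze = 4.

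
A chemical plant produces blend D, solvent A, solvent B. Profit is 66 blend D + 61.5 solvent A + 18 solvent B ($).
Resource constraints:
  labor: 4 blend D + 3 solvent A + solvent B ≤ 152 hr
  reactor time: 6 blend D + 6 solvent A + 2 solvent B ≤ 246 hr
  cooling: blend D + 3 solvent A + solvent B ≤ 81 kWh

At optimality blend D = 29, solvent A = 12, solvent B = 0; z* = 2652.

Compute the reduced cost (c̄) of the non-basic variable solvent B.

-2.5

Binding: labor and reactor time. Non-binding: cooling (16 unused).
Since cooling is not tight, its dual is 0.
Dual feasibility on the basic columns requires 4·y_labor + 6·y_reactor time = 66, 3·y_labor + 6·y_reactor time = 61.5.
→ y_labor = 4.5 and y_reactor time = 8.
Reduced cost of solvent B: c₃ − yᵀa₃ = 18 − (4.5·1 + 8·2) = 18 − 20.5 = -2.5.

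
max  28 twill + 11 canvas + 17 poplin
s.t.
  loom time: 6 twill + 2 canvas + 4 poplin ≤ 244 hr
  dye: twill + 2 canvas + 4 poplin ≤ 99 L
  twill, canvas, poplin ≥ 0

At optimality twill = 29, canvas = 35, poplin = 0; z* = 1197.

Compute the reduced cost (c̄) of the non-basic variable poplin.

-5

Both loom time and dye are binding at x*.
The binding rows give the dual system: 6·y_loom time + 1·y_dye = 28 and 2·y_loom time + 2·y_dye = 11.
→ y_loom time = 4.5 and y_dye = 1.
Reduced cost of poplin: c₃ − yᵀa₃ = 17 − (4.5·4 + 1·4) = 17 − 22 = -5.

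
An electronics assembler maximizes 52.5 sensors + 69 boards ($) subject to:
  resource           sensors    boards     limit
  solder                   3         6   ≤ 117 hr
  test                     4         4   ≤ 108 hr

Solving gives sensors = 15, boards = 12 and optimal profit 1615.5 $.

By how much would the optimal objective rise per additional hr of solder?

5.5

Check each constraint at x*: solder 117/117 (tight); test 108/108 (tight).
Dual feasibility on the basic columns requires 3·y_solder + 4·y_test = 52.5, 6·y_solder + 4·y_test = 69.
→ y_solder = 5.5 and y_test = 9.
Shadow price of solder = 5.5.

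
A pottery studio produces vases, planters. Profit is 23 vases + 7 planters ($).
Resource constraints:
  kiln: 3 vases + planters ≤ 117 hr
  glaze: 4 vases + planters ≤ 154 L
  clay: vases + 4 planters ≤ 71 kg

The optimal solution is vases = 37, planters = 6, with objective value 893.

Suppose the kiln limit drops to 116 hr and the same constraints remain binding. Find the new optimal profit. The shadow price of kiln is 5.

888

Δb = -1, so new z* = 893 + (5)·(-1) = 893 − 5 = 888.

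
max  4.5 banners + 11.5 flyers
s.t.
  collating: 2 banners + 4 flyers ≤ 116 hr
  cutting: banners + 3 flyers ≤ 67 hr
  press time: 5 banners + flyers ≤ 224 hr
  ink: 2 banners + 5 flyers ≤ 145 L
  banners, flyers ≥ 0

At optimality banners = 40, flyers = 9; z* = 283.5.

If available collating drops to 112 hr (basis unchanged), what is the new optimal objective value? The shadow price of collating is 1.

Δb = -4, so new z* = 283.5 + (1)·(-4) = 283.5 − 4 = 279.5.

279.5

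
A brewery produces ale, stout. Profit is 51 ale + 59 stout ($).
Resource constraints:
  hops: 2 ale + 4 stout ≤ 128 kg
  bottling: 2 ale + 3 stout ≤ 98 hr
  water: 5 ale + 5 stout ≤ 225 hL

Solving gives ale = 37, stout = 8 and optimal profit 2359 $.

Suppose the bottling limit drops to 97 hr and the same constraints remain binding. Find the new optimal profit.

At the optimum: hops uses 106 of 128 (slack = 22); bottling uses 98 of 98 (binding); water uses 225 of 225 (binding).
Since hops is not tight, its dual is 0.
The binding rows give the dual system: 2·y_bottling + 5·y_water = 51 and 3·y_bottling + 5·y_water = 59.
→ y_bottling = 8 and y_water = 7.
Δz = y_bottling·Δb = 8 × (-1) = -8, so new z* = 2359 − 8 = 2351.

2351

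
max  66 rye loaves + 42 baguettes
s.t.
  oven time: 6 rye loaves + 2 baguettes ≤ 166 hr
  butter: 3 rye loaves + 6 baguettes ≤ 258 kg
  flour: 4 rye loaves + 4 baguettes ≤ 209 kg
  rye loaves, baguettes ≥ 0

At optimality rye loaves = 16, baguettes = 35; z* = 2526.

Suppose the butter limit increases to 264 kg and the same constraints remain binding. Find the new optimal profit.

Check each constraint at x*: oven time 166/166 (tight); butter 258/258 (tight); flour 204/209 (slack 5).
By complementary slackness, y = 0 for the non-binding constraint.
Dual feasibility on the basic columns requires 6·y_oven time + 3·y_butter = 66, 2·y_oven time + 6·y_butter = 42.
→ y_oven time = 9 and y_butter = 4.
Δz = y_butter·Δb = 4 × (6) = 24, so new z* = 2526 + 24 = 2550.

2550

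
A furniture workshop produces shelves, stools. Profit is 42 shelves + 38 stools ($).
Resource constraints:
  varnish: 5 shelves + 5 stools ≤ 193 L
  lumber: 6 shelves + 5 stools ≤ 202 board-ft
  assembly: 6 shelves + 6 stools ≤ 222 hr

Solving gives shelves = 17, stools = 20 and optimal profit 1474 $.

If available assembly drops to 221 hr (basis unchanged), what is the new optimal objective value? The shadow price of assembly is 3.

1471

Δb = -1, so new z* = 1474 + (3)·(-1) = 1474 − 3 = 1471.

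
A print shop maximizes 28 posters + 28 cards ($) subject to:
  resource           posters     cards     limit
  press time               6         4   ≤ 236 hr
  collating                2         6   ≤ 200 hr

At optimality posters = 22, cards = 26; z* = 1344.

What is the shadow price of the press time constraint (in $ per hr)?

Check each constraint at x*: press time 236/236 (tight); collating 200/200 (tight).
From A_Bᵀ y = c: 6·y_press time + 2·y_collating = 28; 4·y_press time + 6·y_collating = 28.
This yields shadow prices y_press time = 4, y_collating = 2.
Shadow price of press time = 4.

4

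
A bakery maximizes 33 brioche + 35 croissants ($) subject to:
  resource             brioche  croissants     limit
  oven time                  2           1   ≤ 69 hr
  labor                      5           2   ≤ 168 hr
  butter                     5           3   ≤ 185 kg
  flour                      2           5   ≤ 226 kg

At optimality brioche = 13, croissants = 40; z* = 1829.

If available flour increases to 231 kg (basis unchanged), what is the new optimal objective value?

Binding: butter and flour. Non-binding: oven time (3 unused), labor (23 unused).
Slack constraints have shadow price 0 (complementary slackness).
From A_Bᵀ y = c: 5·y_butter + 2·y_flour = 33; 3·y_butter + 5·y_flour = 35.
This yields shadow prices y_butter = 5, y_flour = 4.
Δz = y_flour·Δb = 4 × (5) = 20, so new z* = 1829 + 20 = 1849.

1849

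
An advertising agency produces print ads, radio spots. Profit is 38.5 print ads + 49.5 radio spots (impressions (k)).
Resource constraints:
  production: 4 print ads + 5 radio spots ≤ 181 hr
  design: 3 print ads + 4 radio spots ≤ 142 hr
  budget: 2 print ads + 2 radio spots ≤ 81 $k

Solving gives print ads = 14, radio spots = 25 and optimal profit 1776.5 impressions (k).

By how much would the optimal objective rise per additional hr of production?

5.5

At the optimum: production uses 181 of 181 (binding); design uses 142 of 142 (binding); budget uses 78 of 81 (slack = 3).
By complementary slackness, y = 0 for the non-binding constraint.
From A_Bᵀ y = c: 4·y_production + 3·y_design = 38.5; 5·y_production + 4·y_design = 49.5.
→ y_production = 5.5 and y_design = 5.5.
Shadow price of production = 5.5.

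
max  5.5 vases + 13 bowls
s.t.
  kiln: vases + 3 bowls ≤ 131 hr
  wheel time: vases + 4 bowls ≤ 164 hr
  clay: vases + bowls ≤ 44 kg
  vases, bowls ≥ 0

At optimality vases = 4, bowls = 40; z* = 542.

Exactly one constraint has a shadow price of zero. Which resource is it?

kiln: 124/131 (slack 7)
wheel time: 164/164 (binding)
clay: 44/44 (binding)
By complementary slackness, a constraint with positive slack has shadow price 0 → kiln.

kiln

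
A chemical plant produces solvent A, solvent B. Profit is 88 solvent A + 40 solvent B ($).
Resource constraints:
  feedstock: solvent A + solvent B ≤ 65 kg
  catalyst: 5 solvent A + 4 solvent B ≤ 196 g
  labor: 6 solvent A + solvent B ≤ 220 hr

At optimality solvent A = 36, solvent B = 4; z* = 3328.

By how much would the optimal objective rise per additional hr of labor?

8

At the optimum: feedstock uses 40 of 65 (slack = 25); catalyst uses 196 of 196 (binding); labor uses 220 of 220 (binding).
Slack constraints have shadow price 0 (complementary slackness).
From A_Bᵀ y = c: 5·y_catalyst + 6·y_labor = 88; 4·y_catalyst + 1·y_labor = 40.
→ y_catalyst = 8 and y_labor = 8.
Shadow price of labor = 8.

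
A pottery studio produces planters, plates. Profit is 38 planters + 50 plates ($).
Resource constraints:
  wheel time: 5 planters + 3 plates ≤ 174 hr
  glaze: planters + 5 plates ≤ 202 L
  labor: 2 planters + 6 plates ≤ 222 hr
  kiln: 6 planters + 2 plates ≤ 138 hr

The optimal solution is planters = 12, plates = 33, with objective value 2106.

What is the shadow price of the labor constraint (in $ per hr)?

7

Binding: labor and kiln. Non-binding: wheel time (15 unused), glaze (25 unused).
Since wheel time, glaze are not tight, their duals are 0.
The binding rows give the dual system: 2·y_labor + 6·y_kiln = 38 and 6·y_labor + 2·y_kiln = 50.
This yields shadow prices y_labor = 7, y_kiln = 4.
Shadow price of labor = 7.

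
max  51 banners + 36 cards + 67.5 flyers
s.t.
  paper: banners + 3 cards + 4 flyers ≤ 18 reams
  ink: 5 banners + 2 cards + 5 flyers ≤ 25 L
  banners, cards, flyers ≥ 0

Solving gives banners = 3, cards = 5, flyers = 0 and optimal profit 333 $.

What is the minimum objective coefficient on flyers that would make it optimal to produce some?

69

Both paper and ink are binding at x*.
The binding rows give the dual system: 1·y_paper + 5·y_ink = 51 and 3·y_paper + 2·y_ink = 36.
Solving: y_paper = 6, y_ink = 9.
flyers enters the basis when its profit ≥ yᵀa₃ = 6·4 + 9·5 = 69.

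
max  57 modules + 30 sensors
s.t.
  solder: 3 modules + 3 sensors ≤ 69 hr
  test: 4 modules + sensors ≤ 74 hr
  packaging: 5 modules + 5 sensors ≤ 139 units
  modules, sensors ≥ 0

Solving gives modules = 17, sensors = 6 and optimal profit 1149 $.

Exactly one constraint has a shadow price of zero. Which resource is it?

packaging

solder: 69/69 (binding)
test: 74/74 (binding)
packaging: 115/139 (slack 24)
By complementary slackness, a constraint with positive slack has shadow price 0 → packaging.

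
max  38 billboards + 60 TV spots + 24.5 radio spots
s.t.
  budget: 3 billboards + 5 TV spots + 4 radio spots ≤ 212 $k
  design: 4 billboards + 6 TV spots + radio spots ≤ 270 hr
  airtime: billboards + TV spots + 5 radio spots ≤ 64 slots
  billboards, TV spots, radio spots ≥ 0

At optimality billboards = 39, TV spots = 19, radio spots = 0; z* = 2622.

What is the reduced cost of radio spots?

-4.5

At the optimum: budget uses 212 of 212 (binding); design uses 270 of 270 (binding); airtime uses 58 of 64 (slack = 6).
Slack constraints have shadow price 0 (complementary slackness).
From A_Bᵀ y = c: 3·y_budget + 4·y_design = 38; 5·y_budget + 6·y_design = 60.
Solving: y_budget = 6, y_design = 5.
Reduced cost of radio spots: c₃ − yᵀa₃ = 24.5 − (6·4 + 5·1) = 24.5 − 29 = -4.5.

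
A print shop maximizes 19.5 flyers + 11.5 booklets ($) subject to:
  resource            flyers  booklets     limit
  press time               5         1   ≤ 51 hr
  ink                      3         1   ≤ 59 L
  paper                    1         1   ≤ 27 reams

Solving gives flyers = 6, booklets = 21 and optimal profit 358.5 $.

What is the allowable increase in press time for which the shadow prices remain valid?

Binding constraints: press time, paper. The basis is B = [[5,1],[1,1]] with det 4.
Per unit increase in press time, x* moves by d = (0.25, -0.25).
The basis stays optimal until ink becomes binding; allowable increase = 40 hr.

40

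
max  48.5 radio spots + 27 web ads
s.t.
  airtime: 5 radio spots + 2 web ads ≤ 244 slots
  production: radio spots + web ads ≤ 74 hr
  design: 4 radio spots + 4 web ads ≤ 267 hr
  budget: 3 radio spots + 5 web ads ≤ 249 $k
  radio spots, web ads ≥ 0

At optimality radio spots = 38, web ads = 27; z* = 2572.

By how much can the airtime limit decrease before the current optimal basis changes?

144.4

Binding constraints: airtime, budget. The basis is B = [[5,2],[3,5]] with det 19.
Per unit decrease in airtime, x* moves by d = (-0.2632, 0.1579).
The basis stays optimal until radio spots reaches 0; allowable decrease = 144.4 slots.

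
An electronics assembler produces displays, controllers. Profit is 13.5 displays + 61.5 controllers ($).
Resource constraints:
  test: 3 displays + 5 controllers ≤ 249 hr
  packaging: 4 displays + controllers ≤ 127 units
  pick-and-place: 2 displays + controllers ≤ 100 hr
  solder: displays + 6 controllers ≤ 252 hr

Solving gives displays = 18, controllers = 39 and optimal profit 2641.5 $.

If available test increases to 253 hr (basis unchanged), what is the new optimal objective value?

2647.5

At the optimum: test uses 249 of 249 (binding); packaging uses 111 of 127 (slack = 16); pick-and-place uses 75 of 100 (slack = 25); solder uses 252 of 252 (binding).
Slack constraints have shadow price 0 (complementary slackness).
The binding rows give the dual system: 3·y_test + 1·y_solder = 13.5 and 5·y_test + 6·y_solder = 61.5.
This yields shadow prices y_test = 1.5, y_solder = 9.
Δz = y_test·Δb = 1.5 × (4) = 6, so new z* = 2641.5 + 6 = 2647.5.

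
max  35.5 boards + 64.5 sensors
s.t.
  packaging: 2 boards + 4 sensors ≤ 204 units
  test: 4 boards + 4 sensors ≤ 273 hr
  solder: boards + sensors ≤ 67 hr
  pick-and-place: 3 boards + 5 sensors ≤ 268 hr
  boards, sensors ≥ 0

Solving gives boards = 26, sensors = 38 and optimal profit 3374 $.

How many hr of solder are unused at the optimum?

solder used = 1·26 + 1·38 = 64; slack = 67 − 64 = 3.

3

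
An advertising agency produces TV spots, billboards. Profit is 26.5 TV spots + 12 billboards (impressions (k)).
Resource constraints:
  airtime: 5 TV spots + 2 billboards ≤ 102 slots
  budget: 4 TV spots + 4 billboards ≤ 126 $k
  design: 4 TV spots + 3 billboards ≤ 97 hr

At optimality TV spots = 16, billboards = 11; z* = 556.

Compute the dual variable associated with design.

1

At the optimum: airtime uses 102 of 102 (binding); budget uses 108 of 126 (slack = 18); design uses 97 of 97 (binding).
By complementary slackness, y = 0 for the non-binding constraint.
Dual feasibility on the basic columns requires 5·y_airtime + 4·y_design = 26.5, 2·y_airtime + 3·y_design = 12.
Solving: y_airtime = 4.5, y_design = 1.
Shadow price of design = 1.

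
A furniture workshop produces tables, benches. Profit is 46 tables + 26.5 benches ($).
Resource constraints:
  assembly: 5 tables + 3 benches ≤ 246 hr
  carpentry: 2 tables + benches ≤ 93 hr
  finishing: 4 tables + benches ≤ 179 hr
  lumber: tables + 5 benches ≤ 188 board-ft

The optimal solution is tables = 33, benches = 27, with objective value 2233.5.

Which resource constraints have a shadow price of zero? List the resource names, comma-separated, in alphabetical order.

finishing, lumber

assembly: 246/246 (binding)
carpentry: 93/93 (binding)
finishing: 159/179 (slack 20)
lumber: 168/188 (slack 20)
By complementary slackness, a constraint with positive slack has shadow price 0 → finishing, lumber.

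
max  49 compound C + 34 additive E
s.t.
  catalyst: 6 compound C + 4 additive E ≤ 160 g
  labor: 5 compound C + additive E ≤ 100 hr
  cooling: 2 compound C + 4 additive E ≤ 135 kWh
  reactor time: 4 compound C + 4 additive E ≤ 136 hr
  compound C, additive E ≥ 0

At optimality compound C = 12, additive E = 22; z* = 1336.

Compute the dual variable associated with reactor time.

1

Check each constraint at x*: catalyst 160/160 (tight); labor 82/100 (slack 18); cooling 112/135 (slack 23); reactor time 136/136 (tight).
Since labor, cooling are not tight, their duals are 0.
From A_Bᵀ y = c: 6·y_catalyst + 4·y_reactor time = 49; 4·y_catalyst + 4·y_reactor time = 34.
Solving: y_catalyst = 7.5, y_reactor time = 1.
Shadow price of reactor time = 1.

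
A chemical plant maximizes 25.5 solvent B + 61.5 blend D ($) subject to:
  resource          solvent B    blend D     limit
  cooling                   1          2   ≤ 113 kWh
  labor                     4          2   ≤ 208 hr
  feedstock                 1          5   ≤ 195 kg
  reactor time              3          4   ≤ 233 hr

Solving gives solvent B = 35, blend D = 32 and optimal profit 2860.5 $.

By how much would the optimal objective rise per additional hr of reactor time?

6

At the optimum: cooling uses 99 of 113 (slack = 14); labor uses 204 of 208 (slack = 4); feedstock uses 195 of 195 (binding); reactor time uses 233 of 233 (binding).
By complementary slackness, y = 0 for the non-binding constraints.
The binding rows give the dual system: 1·y_feedstock + 3·y_reactor time = 25.5 and 5·y_feedstock + 4·y_reactor time = 61.5.
Solving: y_feedstock = 7.5, y_reactor time = 6.
Shadow price of reactor time = 6.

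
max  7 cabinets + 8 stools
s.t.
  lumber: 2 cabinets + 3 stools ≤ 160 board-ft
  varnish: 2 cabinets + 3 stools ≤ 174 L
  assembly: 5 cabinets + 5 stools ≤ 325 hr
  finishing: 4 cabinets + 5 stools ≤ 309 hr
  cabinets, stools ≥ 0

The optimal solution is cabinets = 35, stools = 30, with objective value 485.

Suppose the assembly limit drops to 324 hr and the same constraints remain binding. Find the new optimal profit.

Check each constraint at x*: lumber 160/160 (tight); varnish 160/174 (slack 14); assembly 325/325 (tight); finishing 290/309 (slack 19).
Slack constraints have shadow price 0 (complementary slackness).
The binding rows give the dual system: 2·y_lumber + 5·y_assembly = 7 and 3·y_lumber + 5·y_assembly = 8.
Solving: y_lumber = 1, y_assembly = 1.
Δz = y_assembly·Δb = 1 × (-1) = -1, so new z* = 485 − 1 = 484.

484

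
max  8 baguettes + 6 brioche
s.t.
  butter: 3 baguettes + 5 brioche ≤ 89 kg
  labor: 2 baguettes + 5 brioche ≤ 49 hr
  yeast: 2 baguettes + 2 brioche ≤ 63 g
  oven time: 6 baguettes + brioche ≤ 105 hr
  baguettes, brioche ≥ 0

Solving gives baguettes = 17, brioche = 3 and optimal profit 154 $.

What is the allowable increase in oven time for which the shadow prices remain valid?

42

Binding constraints: labor, oven time. The basis is B = [[2,5],[6,1]] with det -28.
Per unit increase in oven time, x* moves by d = (0.1786, -0.0714).
The basis stays optimal until brioche reaches 0; allowable increase = 42 hr.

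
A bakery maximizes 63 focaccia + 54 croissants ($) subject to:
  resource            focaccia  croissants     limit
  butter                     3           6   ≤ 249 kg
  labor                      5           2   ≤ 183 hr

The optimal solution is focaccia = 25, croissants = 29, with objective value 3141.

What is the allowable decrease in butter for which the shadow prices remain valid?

139.2

Binding constraints: butter, labor. The basis is B = [[3,6],[5,2]] with det -24.
Per unit decrease in butter, x* moves by d = (0.0833, -0.2083).
The basis stays optimal until croissants reaches 0; allowable decrease = 139.2 kg.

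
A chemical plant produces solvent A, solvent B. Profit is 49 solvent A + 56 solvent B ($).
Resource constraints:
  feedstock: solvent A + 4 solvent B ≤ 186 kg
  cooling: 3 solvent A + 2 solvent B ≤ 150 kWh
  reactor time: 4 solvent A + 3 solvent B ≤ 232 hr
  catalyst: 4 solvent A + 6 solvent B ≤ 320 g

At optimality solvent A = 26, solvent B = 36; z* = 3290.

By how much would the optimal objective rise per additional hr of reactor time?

0

Binding: cooling and catalyst. Non-binding: feedstock (16 unused), reactor time (20 unused).
By complementary slackness, y = 0 for the non-binding constraints.
The binding rows give the dual system: 3·y_cooling + 4·y_catalyst = 49 and 2·y_cooling + 6·y_catalyst = 56.
→ y_cooling = 7 and y_catalyst = 7.
Shadow price of reactor time = 0.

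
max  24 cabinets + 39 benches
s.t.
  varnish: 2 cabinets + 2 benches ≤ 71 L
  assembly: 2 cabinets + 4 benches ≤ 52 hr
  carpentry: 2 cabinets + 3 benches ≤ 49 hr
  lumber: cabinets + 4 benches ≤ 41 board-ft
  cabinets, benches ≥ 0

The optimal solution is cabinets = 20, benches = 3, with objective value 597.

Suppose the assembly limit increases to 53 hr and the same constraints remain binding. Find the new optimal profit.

600

Check each constraint at x*: varnish 46/71 (slack 25); assembly 52/52 (tight); carpentry 49/49 (tight); lumber 32/41 (slack 9).
Since varnish, lumber are not tight, their duals are 0.
The binding rows give the dual system: 2·y_assembly + 2·y_carpentry = 24 and 4·y_assembly + 3·y_carpentry = 39.
Solving: y_assembly = 3, y_carpentry = 9.
Δz = y_assembly·Δb = 3 × (1) = 3, so new z* = 597 + 3 = 600.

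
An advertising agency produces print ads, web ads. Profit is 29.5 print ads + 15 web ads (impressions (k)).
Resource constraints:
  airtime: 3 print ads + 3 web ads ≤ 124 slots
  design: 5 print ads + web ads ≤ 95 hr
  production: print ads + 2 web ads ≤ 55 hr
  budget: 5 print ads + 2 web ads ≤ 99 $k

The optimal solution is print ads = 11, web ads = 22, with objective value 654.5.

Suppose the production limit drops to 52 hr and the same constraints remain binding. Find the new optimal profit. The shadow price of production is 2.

648.5

Δb = -3, so new z* = 654.5 + (2)·(-3) = 654.5 − 6 = 648.5.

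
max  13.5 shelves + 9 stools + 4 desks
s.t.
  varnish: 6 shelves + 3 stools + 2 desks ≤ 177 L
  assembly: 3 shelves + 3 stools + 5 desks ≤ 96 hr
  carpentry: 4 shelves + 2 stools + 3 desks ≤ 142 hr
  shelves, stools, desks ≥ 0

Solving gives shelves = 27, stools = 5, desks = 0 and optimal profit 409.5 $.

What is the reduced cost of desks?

-6.5

Binding: varnish and assembly. Non-binding: carpentry (24 unused).
Slack constraints have shadow price 0 (complementary slackness).
The binding rows give the dual system: 6·y_varnish + 3·y_assembly = 13.5 and 3·y_varnish + 3·y_assembly = 9.
→ y_varnish = 1.5 and y_assembly = 1.5.
Reduced cost of desks: c₃ − yᵀa₃ = 4 − (1.5·2 + 1.5·5) = 4 − 10.5 = -6.5.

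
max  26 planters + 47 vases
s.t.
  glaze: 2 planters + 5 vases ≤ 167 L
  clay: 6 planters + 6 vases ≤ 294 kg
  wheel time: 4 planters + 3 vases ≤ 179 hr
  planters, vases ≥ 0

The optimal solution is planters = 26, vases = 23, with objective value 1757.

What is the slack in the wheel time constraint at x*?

wheel time used = 4·26 + 3·23 = 173; slack = 179 − 173 = 6.

6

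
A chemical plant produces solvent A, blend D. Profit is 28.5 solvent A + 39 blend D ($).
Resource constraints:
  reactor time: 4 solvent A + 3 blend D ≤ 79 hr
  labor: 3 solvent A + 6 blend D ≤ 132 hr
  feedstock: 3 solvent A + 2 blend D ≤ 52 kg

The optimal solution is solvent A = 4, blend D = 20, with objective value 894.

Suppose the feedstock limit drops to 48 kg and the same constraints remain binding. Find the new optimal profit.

876

Binding: labor and feedstock. Non-binding: reactor time (3 unused).
By complementary slackness, y = 0 for the non-binding constraint.
The binding rows give the dual system: 3·y_labor + 3·y_feedstock = 28.5 and 6·y_labor + 2·y_feedstock = 39.
Solving: y_labor = 5, y_feedstock = 4.5.
Δz = y_feedstock·Δb = 4.5 × (-4) = -18, so new z* = 894 − 18 = 876.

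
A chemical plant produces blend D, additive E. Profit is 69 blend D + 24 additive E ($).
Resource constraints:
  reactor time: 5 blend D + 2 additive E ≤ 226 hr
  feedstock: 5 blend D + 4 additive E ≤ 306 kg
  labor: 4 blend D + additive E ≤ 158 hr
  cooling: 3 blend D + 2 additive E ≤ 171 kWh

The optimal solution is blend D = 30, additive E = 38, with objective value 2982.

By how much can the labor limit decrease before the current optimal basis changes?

1.2

Binding constraints: reactor time, labor. The basis is B = [[5,2],[4,1]] with det -3.
Per unit decrease in labor, x* moves by d = (-0.6667, 1.6667).
The basis stays optimal until feedstock becomes binding; allowable decrease = 1.2 hr.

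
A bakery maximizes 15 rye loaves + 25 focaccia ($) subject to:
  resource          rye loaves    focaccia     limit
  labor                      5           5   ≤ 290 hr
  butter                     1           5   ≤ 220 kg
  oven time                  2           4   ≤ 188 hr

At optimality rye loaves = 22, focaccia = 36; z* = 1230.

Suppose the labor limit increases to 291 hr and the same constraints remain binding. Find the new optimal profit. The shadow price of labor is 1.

1231

Δb = 1, so new z* = 1230 + (1)·(1) = 1230 + 1 = 1231.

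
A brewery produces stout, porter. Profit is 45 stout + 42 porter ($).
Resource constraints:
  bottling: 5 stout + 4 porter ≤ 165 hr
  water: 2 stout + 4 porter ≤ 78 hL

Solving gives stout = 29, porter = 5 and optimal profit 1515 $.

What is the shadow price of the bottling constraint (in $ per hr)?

At the optimum: bottling uses 165 of 165 (binding); water uses 78 of 78 (binding).
From A_Bᵀ y = c: 5·y_bottling + 2·y_water = 45; 4·y_bottling + 4·y_water = 42.
Solving: y_bottling = 8, y_water = 2.5.
Shadow price of bottling = 8.

8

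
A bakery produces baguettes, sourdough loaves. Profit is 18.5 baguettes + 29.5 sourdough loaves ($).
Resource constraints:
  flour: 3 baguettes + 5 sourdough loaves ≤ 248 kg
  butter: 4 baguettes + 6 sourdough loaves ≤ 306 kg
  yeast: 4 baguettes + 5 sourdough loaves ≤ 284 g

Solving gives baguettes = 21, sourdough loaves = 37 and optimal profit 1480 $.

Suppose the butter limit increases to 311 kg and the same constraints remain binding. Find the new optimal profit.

1490

Check each constraint at x*: flour 248/248 (tight); butter 306/306 (tight); yeast 269/284 (slack 15).
Slack constraints have shadow price 0 (complementary slackness).
The binding rows give the dual system: 3·y_flour + 4·y_butter = 18.5 and 5·y_flour + 6·y_butter = 29.5.
→ y_flour = 3.5 and y_butter = 2.
Δz = y_butter·Δb = 2 × (5) = 10, so new z* = 1480 + 10 = 1490.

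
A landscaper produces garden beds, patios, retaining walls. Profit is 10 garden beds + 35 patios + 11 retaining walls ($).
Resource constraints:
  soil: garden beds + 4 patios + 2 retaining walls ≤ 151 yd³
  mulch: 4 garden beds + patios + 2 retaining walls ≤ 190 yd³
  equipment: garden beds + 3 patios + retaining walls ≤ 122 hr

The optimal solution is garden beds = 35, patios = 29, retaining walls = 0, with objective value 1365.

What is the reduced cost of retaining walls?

-4

Binding: soil and equipment. Non-binding: mulch (21 unused).
By complementary slackness, y = 0 for the non-binding constraint.
The binding rows give the dual system: 1·y_soil + 1·y_equipment = 10 and 4·y_soil + 3·y_equipment = 35.
This yields shadow prices y_soil = 5, y_equipment = 5.
Reduced cost of retaining walls: c₃ − yᵀa₃ = 11 − (5·2 + 5·1) = 11 − 15 = -4.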